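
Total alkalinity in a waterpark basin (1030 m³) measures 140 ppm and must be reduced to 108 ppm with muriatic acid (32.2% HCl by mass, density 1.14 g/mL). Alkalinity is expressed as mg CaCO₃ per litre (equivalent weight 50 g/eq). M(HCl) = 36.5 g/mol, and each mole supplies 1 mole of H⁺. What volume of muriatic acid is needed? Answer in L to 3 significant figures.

65.5 L

Volume: 1030 m³ = 1,030,000 L.
Alkalinity to neutralize: (140 − 108) = 32 mg/L as CaCO₃ × 1,030,000 L = 32,960 g as CaCO₃.
Equivalents of H⁺ required: 32,960 ÷ 50 g/eq = 659.2 eq = 659.2 mol HCl.
Mass of HCl: 659.2 × 36.5 = 24,060 g.
Mass of 32.2% solution: 24,060 / 0.322 = 74,720 g.
Volume: 74,720 g ÷ 1.14 g/mL = 65,550 mL.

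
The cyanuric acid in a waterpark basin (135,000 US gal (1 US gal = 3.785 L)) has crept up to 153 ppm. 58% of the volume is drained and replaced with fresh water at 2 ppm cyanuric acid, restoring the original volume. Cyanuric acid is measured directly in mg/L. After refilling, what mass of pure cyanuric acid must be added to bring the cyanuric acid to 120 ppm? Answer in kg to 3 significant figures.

Volume: 135,000 US gal × 3.785 L/gal = 510,975 L.
After draining 58% and refilling: 153 × 0.42 + 2 × 0.58 = 65.42 ppm.
Deficit to target: 120 − 65.42 = 54.58 mg/L.
Mass: 54.58 mg/L × 510,975 L = 27,890 g cyanuric acid.

27.9 kg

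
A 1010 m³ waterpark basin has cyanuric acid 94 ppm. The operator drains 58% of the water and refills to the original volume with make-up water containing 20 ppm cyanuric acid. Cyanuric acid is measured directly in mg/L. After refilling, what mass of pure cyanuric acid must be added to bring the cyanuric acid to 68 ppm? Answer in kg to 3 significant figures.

17.1 kg

Volume: 1010 m³ = 1,010,000 L.
After draining 58% and refilling: 94 × 0.42 + 20 × 0.58 = 51.08 ppm.
Deficit to target: 68 − 51.08 = 16.92 mg/L.
Mass: 16.92 mg/L × 1,010,000 L = 17,090 g cyanuric acid.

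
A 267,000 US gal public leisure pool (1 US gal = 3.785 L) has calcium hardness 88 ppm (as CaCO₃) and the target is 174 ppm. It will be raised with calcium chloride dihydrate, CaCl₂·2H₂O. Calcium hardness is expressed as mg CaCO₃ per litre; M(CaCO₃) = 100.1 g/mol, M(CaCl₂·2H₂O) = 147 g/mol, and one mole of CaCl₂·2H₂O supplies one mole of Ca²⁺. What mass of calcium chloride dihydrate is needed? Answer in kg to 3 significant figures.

128 kg

Volume: 267,000 US gal × 3.785 L/gal = 1,010,595 L.
Hardness to add: (174 − 88) = 86 mg/L as CaCO₃ × 1,010,595 L = 86,910 g as CaCO₃.
Moles of Ca²⁺ (1 mol Ca²⁺ ≡ 1 mol CaCO₃): 86,910 / 100.1 g/mol = 868.2 mol.
Mass of CaCl₂·2H₂O: 868.2 × 147 = 127,600 g.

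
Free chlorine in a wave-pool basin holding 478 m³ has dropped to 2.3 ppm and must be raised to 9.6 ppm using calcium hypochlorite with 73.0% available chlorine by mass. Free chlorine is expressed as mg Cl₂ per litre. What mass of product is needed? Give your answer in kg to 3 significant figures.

4.78 kg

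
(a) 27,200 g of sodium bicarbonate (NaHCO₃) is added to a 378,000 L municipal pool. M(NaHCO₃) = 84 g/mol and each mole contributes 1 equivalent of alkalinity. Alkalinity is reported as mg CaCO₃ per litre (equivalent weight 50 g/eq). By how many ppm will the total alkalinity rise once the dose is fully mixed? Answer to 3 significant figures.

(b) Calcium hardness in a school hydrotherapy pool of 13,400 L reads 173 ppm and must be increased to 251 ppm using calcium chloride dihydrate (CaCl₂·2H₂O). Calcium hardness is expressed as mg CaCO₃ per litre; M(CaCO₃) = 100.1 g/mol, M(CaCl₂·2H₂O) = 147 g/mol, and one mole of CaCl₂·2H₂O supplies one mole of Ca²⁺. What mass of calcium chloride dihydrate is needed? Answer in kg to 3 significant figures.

(a) 42.8 ppm; (b) 1.53 kg

(a) Moles of NaHCO₃: 27,200 g ÷ 84 g/mol = 323.8 mol → 323.8 eq of alkalinity.
(a) As CaCO₃: 323.8 eq × 50 g/eq = 16,190 g.
(a) Rise: 16,190 g / 378,000 L × 1000 = 42.83 mg/L.

(b) Hardness to add: (251 − 173) = 78 mg/L as CaCO₃ × 13,400 L = 1045 g as CaCO₃.
(b) Moles of Ca²⁺ (1 mol Ca²⁺ ≡ 1 mol CaCO₃): 1045 / 100.1 g/mol = 10.44 mol.
(b) Mass of CaCl₂·2H₂O: 10.44 × 147 = 1535 g.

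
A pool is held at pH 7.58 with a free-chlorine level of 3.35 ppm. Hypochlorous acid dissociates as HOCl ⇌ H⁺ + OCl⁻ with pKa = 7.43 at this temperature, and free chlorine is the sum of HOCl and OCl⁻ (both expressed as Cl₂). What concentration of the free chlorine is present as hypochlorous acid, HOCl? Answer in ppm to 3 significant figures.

[OCl⁻]/[HOCl] = 10^(pH − pKa) = 10^(7.58 − 7.43) = 10^0.15 = 1.413.
Fraction as HOCl = 1 / (1 + 1.413) = 0.4145.
HOCl = 0.4145 × 3.35 ppm = 1.389 ppm.

1.39 ppm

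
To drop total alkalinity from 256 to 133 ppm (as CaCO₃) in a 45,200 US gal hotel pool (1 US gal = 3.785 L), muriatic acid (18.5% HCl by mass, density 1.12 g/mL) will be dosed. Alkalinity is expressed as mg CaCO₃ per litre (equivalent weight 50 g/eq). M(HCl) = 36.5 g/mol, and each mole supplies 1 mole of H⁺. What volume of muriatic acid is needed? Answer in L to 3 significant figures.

74.1 L

Volume: 45,200 US gal × 3.785 L/gal = 171,082 L.
Alkalinity to neutralize: (256 − 133) = 123 mg/L as CaCO₃ × 171,082 L = 21,040 g as CaCO₃.
Equivalents of H⁺ required: 21,040 ÷ 50 g/eq = 420.9 eq = 420.9 mol HCl.
Mass of HCl: 420.9 × 36.5 = 15,360 g.
Mass of 18.5% solution: 15,360 / 0.185 = 83,030 g.
Volume: 83,030 g ÷ 1.12 g/mL = 74,140 mL.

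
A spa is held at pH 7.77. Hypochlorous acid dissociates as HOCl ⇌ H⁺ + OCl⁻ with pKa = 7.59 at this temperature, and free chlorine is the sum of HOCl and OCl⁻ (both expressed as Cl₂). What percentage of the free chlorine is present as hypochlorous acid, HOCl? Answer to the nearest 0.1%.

[OCl⁻]/[HOCl] = 10^(pH − pKa) = 10^(7.77 − 7.59) = 10^0.18 = 1.514.
Fraction as HOCl = 1 / (1 + 1.514) = 0.3978.

39.8%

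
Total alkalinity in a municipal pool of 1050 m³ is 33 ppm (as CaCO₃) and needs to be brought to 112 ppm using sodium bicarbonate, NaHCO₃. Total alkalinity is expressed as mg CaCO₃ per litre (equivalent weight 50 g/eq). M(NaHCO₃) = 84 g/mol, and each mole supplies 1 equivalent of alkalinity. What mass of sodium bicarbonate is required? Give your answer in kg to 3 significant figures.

139 kg

Volume: 1050 m³ = 1,050,000 L.
Alkalinity to add: (112 − 33) = 79 mg/L as CaCO₃ × 1,050,000 L = 82,950 g as CaCO₃.
Equivalents: 82,950 g ÷ 50 g/eq = 1659 eq.
NaHCO₃ supplies 1 eq per mole → 1659 mol.
Mass: 1659 mol × 84 g/mol = 139,400 g.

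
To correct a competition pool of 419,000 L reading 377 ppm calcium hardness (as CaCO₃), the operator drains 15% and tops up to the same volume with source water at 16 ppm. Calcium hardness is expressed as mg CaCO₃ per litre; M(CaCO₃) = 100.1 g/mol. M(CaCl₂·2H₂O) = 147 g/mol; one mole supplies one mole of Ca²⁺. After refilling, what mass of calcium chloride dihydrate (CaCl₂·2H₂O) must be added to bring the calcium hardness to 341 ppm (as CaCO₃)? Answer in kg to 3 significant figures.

After draining 15% and refilling: 377 × 0.85 + 16 × 0.15 = 322.85 ppm.
Deficit to target: 341 − 322.85 = 18.15 mg/L.
As CaCO₃: 18.15 mg/L × 419,000 L = 7605 g; ÷ 100.1 = 75.97 mol Ca²⁺.
Mass: 75.97 × 147 = 11,170 g.

11.2 kg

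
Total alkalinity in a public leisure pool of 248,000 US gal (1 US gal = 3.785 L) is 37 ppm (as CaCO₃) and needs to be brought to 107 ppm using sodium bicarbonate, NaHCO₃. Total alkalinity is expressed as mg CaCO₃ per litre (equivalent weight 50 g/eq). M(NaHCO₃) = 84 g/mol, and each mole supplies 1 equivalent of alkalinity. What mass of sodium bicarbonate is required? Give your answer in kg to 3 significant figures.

110 kg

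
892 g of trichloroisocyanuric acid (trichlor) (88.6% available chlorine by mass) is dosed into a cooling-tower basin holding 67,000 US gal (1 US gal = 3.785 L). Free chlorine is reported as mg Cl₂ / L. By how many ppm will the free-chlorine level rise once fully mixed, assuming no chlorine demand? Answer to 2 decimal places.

Volume: 67,000 US gal × 3.785 L/gal = 253,595 L.
Available chlorine delivered: 892 g × 0.886 = 790.3 g as Cl₂.
Concentration rise: 790.3 g / 253,595 L = 3.116 mg/L = 3.12 ppm.

3.12 ppm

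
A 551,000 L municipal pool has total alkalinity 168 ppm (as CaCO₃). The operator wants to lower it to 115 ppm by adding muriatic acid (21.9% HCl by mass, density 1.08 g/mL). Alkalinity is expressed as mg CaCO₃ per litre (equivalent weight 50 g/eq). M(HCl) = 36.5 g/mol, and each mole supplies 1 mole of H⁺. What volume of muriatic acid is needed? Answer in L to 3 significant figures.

90.1 L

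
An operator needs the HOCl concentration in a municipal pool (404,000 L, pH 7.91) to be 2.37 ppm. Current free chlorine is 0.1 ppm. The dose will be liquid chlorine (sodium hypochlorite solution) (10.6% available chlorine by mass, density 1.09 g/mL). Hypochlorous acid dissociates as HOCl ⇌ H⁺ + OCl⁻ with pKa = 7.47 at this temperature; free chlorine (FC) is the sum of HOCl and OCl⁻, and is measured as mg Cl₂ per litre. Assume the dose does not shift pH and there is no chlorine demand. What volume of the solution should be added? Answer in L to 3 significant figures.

30.8 L

[OCl⁻]/[HOCl] = 10^(pH − pKa) = 10^(7.91 − 7.47) = 2.754; fraction as HOCl = 1/(1 + 2.754) = 0.2664.
Free chlorine required for 2.37 ppm HOCl: 2.37 / 0.2664 = 8.898 ppm.
FC to add: 8.898 − 0.1 = 8.798 mg/L as Cl₂.
Cl₂ equivalent: 8.798 mg/L × 404,000 L = 3554 g.
Product at 10.6% available Cl: 3554 / 0.106 = 33,530 g.
Volume: 33,530 g ÷ 1.09 g/mL = 30,760 mL.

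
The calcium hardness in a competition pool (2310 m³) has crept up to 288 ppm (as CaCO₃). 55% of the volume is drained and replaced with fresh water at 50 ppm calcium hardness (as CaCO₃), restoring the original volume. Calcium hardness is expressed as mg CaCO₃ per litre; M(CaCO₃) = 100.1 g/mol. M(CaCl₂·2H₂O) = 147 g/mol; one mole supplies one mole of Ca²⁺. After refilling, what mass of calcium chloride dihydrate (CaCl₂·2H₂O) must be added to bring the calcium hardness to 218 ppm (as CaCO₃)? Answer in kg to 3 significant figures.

207 kg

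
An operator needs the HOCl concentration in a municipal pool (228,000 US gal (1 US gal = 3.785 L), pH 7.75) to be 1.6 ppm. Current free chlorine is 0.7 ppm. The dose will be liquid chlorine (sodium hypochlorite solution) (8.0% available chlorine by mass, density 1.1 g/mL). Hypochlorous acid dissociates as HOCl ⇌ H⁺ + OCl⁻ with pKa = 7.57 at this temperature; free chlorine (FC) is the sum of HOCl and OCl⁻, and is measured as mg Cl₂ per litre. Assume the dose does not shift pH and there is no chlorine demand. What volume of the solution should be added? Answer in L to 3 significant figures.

Volume: 228,000 US gal × 3.785 L/gal = 862,980 L.
[OCl⁻]/[HOCl] = 10^(pH − pKa) = 10^(7.75 − 7.57) = 1.514; fraction as HOCl = 1/(1 + 1.514) = 0.3978.
Free chlorine required for 1.6 ppm HOCl: 1.6 / 0.3978 = 4.022 ppm.
FC to add: 4.022 − 0.7 = 3.322 mg/L as Cl₂.
Cl₂ equivalent: 3.322 mg/L × 862,980 L = 2867 g.
Product at 8.0% available Cl: 2867 / 0.08 = 35,830 g.
Volume: 35,830 g ÷ 1.1 g/mL = 32,570 mL.

32.6 L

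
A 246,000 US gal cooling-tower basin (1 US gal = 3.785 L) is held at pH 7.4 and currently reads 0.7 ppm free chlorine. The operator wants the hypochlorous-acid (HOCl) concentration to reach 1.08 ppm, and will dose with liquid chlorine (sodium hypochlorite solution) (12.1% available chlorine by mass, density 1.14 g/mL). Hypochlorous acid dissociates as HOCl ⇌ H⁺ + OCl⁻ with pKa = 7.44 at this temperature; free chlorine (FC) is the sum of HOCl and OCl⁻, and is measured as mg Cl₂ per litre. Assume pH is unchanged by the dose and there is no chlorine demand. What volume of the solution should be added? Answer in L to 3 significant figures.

9.21 L

Volume: 246,000 US gal × 3.785 L/gal = 931,110 L.
[OCl⁻]/[HOCl] = 10^(pH − pKa) = 10^(7.4 − 7.44) = 0.912; fraction as HOCl = 1/(1 + 0.912) = 0.523.
Free chlorine required for 1.08 ppm HOCl: 1.08 / 0.523 = 2.065 ppm.
FC to add: 2.065 − 0.7 = 1.365 mg/L as Cl₂.
Cl₂ equivalent: 1.365 mg/L × 931,110 L = 1271 g.
Product at 12.1% available Cl: 1271 / 0.121 = 10,500 g.
Volume: 10,500 g ÷ 1.14 g/mL = 9214 mL.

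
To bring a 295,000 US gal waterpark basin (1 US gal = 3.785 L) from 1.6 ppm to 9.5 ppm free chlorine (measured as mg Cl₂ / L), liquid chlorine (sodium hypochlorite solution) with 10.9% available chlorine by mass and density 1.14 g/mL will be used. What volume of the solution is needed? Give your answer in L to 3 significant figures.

71.0 L

Volume: 295,000 US gal × 3.785 L/gal = 1,116,575 L.
Chlorine deficit: 9.5 − 1.6 = 7.9 ppm = 7.9 mg/L as Cl₂.
Cl₂ equivalent needed: 7.9 mg/L × 1,116,575 L = 8,821,000 mg = 8821 g.
Product at 10.9% available chlorine: 8821 / 0.109 = 80,930 g.
Volume at density 1.14 g/mL: 80,930 g ÷ 1.14 g/mL = 70,990 mL.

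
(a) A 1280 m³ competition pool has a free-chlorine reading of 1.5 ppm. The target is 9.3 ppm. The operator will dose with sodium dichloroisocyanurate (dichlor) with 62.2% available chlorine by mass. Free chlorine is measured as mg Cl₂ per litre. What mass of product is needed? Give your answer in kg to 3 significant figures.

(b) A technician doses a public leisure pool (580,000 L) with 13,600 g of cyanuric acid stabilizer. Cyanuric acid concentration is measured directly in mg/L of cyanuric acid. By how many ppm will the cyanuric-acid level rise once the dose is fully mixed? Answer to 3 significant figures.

(a) 16.1 kg; (b) 23.4 ppm

(a) Volume: 1280 m³ = 1,280,000 L.
(a) Chlorine deficit: 9.3 − 1.5 = 7.8 ppm = 7.8 mg/L as Cl₂.
(a) Cl₂ equivalent needed: 7.8 mg/L × 1,280,000 L = 9,984,000 mg = 9984 g.
(a) Product at 62.2% available chlorine: 9984 / 0.622 = 16,050 g.

(b) Rise: 13,600 g / 580,000 L × 1000 = 23.45 mg/L.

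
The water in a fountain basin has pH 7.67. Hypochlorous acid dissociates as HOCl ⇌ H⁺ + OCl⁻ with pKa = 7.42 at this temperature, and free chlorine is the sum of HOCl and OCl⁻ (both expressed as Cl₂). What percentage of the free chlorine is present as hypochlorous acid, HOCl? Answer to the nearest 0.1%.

36.0%

[OCl⁻]/[HOCl] = 10^(pH − pKa) = 10^(7.67 − 7.42) = 10^0.25 = 1.778.
Fraction as HOCl = 1 / (1 + 1.778) = 0.3599.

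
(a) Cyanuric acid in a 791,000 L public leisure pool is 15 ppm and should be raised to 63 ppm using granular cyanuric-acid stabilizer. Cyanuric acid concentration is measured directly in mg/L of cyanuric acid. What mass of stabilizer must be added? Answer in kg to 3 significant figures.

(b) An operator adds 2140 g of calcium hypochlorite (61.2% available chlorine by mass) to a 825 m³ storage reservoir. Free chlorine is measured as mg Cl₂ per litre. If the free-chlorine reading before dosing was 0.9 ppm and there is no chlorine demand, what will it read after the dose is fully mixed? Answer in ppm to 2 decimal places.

(a) CYA to add: (63 − 15) = 48 mg/L × 791,000 L = 37,970 g cyanuric acid.

(b) Volume: 825 m³ = 825,000 L.
(b) Available chlorine delivered: 2140 g × 0.612 = 1310 g as Cl₂.
(b) Concentration rise: 1310 g / 825,000 L = 1.587 mg/L = 1.59 ppm.
(b) Final FC: 0.9 + 1.59 = 2.49 ppm.

(a) 38.0 kg; (b) 2.49 ppm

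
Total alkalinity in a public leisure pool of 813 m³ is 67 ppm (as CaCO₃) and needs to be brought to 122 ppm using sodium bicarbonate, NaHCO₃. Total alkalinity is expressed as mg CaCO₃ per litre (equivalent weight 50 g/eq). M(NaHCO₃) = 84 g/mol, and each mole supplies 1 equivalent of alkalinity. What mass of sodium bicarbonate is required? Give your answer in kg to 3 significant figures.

75.1 kg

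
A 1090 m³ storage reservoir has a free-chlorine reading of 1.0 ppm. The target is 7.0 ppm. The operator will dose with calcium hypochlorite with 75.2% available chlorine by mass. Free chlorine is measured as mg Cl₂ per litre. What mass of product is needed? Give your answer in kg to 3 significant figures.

8.70 kg

Volume: 1090 m³ = 1,090,000 L.
Chlorine deficit: 7.0 − 1.0 = 6 ppm = 6 mg/L as Cl₂.
Cl₂ equivalent needed: 6 mg/L × 1,090,000 L = 6,540,000 mg = 6540 g.
Product at 75.2% available chlorine: 6540 / 0.752 = 8697 g.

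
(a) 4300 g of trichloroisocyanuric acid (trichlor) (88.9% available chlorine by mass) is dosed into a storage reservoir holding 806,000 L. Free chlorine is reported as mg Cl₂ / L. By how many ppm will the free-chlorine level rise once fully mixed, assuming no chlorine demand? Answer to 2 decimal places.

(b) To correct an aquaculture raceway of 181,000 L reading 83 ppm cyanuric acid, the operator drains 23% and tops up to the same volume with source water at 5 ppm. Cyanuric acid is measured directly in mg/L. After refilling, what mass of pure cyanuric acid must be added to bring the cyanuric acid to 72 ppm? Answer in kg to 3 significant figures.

(a) 4.74 ppm; (b) 1.26 kg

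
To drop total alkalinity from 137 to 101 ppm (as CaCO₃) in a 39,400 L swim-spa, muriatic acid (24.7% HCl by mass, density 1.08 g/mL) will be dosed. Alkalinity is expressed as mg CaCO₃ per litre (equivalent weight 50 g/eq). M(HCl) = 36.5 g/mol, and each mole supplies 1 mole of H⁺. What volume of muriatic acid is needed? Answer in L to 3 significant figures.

Alkalinity to neutralize: (137 − 101) = 36 mg/L as CaCO₃ × 39,400 L = 1418 g as CaCO₃.
Equivalents of H⁺ required: 1418 ÷ 50 g/eq = 28.37 eq = 28.37 mol HCl.
Mass of HCl: 28.37 × 36.5 = 1035 g.
Mass of 24.7% solution: 1035 / 0.247 = 4192 g.
Volume: 4192 g ÷ 1.08 g/mL = 3882 mL.

3.88 L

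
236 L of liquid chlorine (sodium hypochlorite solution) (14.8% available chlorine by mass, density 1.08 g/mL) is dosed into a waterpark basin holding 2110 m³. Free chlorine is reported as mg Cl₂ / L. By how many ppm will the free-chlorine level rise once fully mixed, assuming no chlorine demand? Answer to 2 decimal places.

Volume: 2110 m³ = 2,110,000 L.
Mass of solution: 236 L × 1000 mL/L × 1.08 g/mL = 254,900 g.
Available chlorine delivered: 254,900 g × 0.148 = 37,720 g as Cl₂.
Concentration rise: 37,720 g / 2,110,000 L = 17.88 mg/L = 17.88 ppm.

17.88 ppm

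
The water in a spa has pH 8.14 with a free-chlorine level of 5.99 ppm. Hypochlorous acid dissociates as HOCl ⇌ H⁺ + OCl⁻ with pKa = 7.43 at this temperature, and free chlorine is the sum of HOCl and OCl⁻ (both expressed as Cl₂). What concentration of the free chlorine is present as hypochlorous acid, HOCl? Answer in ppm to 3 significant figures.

[OCl⁻]/[HOCl] = 10^(pH − pKa) = 10^(8.14 − 7.43) = 10^0.71 = 5.129.
Fraction as HOCl = 1 / (1 + 5.129) = 0.1632.
HOCl = 0.1632 × 5.99 ppm = 0.9774 ppm.

0.977 ppm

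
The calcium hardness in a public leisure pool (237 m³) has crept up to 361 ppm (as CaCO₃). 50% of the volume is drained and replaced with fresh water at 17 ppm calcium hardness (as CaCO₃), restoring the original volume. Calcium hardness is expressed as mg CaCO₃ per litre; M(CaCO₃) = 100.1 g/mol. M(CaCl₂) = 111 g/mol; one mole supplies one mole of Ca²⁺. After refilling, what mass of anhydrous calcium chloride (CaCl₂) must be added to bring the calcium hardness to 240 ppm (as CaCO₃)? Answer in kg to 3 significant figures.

Volume: 237 m³ = 237,000 L.
After draining 50% and refilling: 361 × 0.50 + 17 × 0.50 = 189 ppm.
Deficit to target: 240 − 189 = 51 mg/L.
As CaCO₃: 51 mg/L × 237,000 L = 12,090 g; ÷ 100.1 = 120.7 mol Ca²⁺.
Mass: 120.7 × 111 = 13,400 g.

13.4 kg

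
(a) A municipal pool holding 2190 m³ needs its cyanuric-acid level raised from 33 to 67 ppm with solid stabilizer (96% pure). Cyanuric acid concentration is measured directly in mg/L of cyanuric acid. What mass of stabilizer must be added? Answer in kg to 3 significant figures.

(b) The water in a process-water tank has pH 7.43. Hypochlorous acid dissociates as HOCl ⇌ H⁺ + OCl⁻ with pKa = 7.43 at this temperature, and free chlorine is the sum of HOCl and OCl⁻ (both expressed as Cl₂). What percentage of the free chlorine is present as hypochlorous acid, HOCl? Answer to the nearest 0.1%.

(a) 77.6 kg; (b) 50.0%

(a) Volume: 2190 m³ = 2,190,000 L.
(a) CYA to add: (67 − 33) = 34 mg/L × 2,190,000 L = 74,460 g cyanuric acid.
(a) At 96% purity: 74,460 / 0.96 = 77,560 g product.

(b) [OCl⁻]/[HOCl] = 10^(pH − pKa) = 10^(7.43 − 7.43) = 10^0.00 = 1.
(b) Fraction as HOCl = 1 / (1 + 1) = 0.5.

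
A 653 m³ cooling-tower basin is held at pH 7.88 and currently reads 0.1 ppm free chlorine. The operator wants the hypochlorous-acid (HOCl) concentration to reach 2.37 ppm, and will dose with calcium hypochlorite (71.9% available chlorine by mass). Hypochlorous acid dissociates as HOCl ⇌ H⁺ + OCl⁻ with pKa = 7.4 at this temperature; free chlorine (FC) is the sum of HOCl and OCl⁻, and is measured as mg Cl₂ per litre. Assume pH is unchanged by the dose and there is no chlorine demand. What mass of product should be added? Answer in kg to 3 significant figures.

8.56 kg

Volume: 653 m³ = 653,000 L.
[OCl⁻]/[HOCl] = 10^(pH − pKa) = 10^(7.88 − 7.4) = 3.02; fraction as HOCl = 1/(1 + 3.02) = 0.2488.
Free chlorine required for 2.37 ppm HOCl: 2.37 / 0.2488 = 9.527 ppm.
FC to add: 9.527 − 0.1 = 9.427 mg/L as Cl₂.
Cl₂ equivalent: 9.427 mg/L × 653,000 L = 6156 g.
Product at 71.9% available Cl: 6156 / 0.719 = 8562 g.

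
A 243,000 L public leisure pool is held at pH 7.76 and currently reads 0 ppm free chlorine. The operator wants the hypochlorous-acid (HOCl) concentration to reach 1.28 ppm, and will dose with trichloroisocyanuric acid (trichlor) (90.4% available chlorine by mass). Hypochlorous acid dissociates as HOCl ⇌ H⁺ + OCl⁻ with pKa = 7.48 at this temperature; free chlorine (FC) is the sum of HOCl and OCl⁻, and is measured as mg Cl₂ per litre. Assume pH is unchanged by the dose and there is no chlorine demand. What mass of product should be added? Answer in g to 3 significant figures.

1,000 g

[OCl⁻]/[HOCl] = 10^(pH − pKa) = 10^(7.76 − 7.48) = 1.905; fraction as HOCl = 1/(1 + 1.905) = 0.3442.
Free chlorine required for 1.28 ppm HOCl: 1.28 / 0.3442 = 3.719 ppm.
FC to add: 3.719 − 0 = 3.719 mg/L as Cl₂.
Cl₂ equivalent: 3.719 mg/L × 243,000 L = 903.7 g.
Product at 90.4% available Cl: 903.7 / 0.904 = 999.7 g.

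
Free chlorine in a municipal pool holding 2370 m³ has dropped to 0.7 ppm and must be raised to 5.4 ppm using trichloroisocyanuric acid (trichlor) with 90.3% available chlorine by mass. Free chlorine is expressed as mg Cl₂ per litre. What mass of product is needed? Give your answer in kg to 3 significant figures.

Volume: 2370 m³ = 2,370,000 L.
Chlorine deficit: 5.4 − 0.7 = 4.7 ppm = 4.7 mg/L as Cl₂.
Cl₂ equivalent needed: 4.7 mg/L × 2,370,000 L = 11,140,000 mg = 11,140 g.
Product at 90.3% available chlorine: 11,140 / 0.903 = 12,340 g.

12.3 kg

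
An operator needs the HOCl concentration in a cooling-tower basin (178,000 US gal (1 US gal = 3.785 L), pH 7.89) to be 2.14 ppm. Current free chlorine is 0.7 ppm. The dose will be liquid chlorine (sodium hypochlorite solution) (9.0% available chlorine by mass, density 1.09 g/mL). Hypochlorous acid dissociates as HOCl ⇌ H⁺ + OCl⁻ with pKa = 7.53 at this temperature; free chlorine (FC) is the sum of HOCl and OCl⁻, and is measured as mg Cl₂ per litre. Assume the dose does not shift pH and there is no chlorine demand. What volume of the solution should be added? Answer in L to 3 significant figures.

43.6 L

Volume: 178,000 US gal × 3.785 L/gal = 673,730 L.
[OCl⁻]/[HOCl] = 10^(pH − pKa) = 10^(7.89 − 7.53) = 2.291; fraction as HOCl = 1/(1 + 2.291) = 0.3039.
Free chlorine required for 2.14 ppm HOCl: 2.14 / 0.3039 = 7.042 ppm.
FC to add: 7.042 − 0.7 = 6.342 mg/L as Cl₂.
Cl₂ equivalent: 6.342 mg/L × 673,730 L = 4273 g.
Product at 9.0% available Cl: 4273 / 0.09 = 47,480 g.
Volume: 47,480 g ÷ 1.09 g/mL = 43,560 mL.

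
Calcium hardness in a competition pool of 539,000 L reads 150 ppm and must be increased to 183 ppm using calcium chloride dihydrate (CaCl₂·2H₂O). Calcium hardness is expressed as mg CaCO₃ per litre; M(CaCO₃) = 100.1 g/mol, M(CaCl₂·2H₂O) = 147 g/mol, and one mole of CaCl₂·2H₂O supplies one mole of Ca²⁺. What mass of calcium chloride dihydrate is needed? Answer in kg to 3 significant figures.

26.1 kg

Hardness to add: (183 − 150) = 33 mg/L as CaCO₃ × 539,000 L = 17,790 g as CaCO₃.
Moles of Ca²⁺ (1 mol Ca²⁺ ≡ 1 mol CaCO₃): 17,790 / 100.1 g/mol = 177.7 mol.
Mass of CaCl₂·2H₂O: 177.7 × 147 = 26,120 g.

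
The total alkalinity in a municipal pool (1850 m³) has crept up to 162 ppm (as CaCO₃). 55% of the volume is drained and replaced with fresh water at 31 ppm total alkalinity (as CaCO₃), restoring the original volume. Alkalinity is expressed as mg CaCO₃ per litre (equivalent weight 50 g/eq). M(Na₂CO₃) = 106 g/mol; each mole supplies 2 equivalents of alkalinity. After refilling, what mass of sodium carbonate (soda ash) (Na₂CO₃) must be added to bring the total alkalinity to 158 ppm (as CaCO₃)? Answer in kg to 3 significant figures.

Volume: 1850 m³ = 1,850,000 L.
After draining 55% and refilling: 162 × 0.45 + 31 × 0.55 = 89.95 ppm.
Deficit to target: 158 − 89.95 = 68.05 mg/L.
As CaCO₃: 68.05 mg/L × 1,850,000 L = 125,900 g; ÷ 50 g/eq ÷ 2 = 1259 mol Na₂CO₃.
Mass: 1259 × 106 = 133,400 g.

133 kg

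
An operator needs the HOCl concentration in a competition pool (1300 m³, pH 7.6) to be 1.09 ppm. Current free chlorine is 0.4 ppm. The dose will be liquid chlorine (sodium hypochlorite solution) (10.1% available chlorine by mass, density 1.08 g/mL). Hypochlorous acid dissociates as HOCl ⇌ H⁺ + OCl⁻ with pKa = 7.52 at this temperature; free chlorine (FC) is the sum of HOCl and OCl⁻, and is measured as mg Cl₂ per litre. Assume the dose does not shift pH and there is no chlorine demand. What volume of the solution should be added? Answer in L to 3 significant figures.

Volume: 1300 m³ = 1,300,000 L.
[OCl⁻]/[HOCl] = 10^(pH − pKa) = 10^(7.6 − 7.52) = 1.202; fraction as HOCl = 1/(1 + 1.202) = 0.4541.
Free chlorine required for 1.09 ppm HOCl: 1.09 / 0.4541 = 2.4 ppm.
FC to add: 2.4 − 0.4 = 2 mg/L as Cl₂.
Cl₂ equivalent: 2 mg/L × 1,300,000 L = 2601 g.
Product at 10.1% available Cl: 2601 / 0.101 = 25,750 g.
Volume: 25,750 g ÷ 1.08 g/mL = 23,840 mL.

23.8 L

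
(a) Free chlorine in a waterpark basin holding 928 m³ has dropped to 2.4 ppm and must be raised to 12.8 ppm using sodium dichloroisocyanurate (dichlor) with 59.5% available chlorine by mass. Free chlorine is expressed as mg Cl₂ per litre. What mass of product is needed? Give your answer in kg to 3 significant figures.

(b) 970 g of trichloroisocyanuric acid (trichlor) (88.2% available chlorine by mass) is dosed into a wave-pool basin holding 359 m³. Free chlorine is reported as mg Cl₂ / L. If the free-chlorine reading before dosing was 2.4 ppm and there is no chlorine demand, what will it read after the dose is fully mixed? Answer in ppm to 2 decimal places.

(a) 16.2 kg; (b) 4.78 ppm

(a) Volume: 928 m³ = 928,000 L.
(a) Chlorine deficit: 12.8 − 2.4 = 10.4 ppm = 10.4 mg/L as Cl₂.
(a) Cl₂ equivalent needed: 10.4 mg/L × 928,000 L = 9,651,000 mg = 9651 g.
(a) Product at 59.5% available chlorine: 9651 / 0.595 = 16,220 g.

(b) Volume: 359 m³ = 359,000 L.
(b) Available chlorine delivered: 970 g × 0.882 = 855.5 g as Cl₂.
(b) Concentration rise: 855.5 g / 359,000 L = 2.383 mg/L = 2.38 ppm.
(b) Final FC: 2.4 + 2.38 = 4.78 ppm.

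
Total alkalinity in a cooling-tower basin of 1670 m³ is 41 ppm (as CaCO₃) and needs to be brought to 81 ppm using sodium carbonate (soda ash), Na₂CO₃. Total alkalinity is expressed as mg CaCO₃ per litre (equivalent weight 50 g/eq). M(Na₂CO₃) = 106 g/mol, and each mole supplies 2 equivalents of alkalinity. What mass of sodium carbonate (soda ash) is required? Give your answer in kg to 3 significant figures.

70.8 kg

Volume: 1670 m³ = 1,670,000 L.
Alkalinity to add: (81 − 41) = 40 mg/L as CaCO₃ × 1,670,000 L = 66,800 g as CaCO₃.
Equivalents: 66,800 g ÷ 50 g/eq = 1336 eq.
Each mole of Na₂CO₃ supplies 2 eq, so 1336 / 2 = 668 mol.
Mass: 668 mol × 106 g/mol = 70,810 g.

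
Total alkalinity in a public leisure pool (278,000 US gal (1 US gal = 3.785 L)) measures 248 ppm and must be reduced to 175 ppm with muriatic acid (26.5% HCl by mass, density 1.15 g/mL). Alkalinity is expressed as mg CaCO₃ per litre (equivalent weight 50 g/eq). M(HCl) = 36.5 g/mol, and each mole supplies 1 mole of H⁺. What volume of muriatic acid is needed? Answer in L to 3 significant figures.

184 L

Volume: 278,000 US gal × 3.785 L/gal = 1,052,230 L.
Alkalinity to neutralize: (248 − 175) = 73 mg/L as CaCO₃ × 1,052,230 L = 76,810 g as CaCO₃.
Equivalents of H⁺ required: 76,810 ÷ 50 g/eq = 1536 eq = 1536 mol HCl.
Mass of HCl: 1536 × 36.5 = 56,070 g.
Mass of 26.5% solution: 56,070 / 0.265 = 211,600 g.
Volume: 211,600 g ÷ 1.15 g/mL = 184,000 mL.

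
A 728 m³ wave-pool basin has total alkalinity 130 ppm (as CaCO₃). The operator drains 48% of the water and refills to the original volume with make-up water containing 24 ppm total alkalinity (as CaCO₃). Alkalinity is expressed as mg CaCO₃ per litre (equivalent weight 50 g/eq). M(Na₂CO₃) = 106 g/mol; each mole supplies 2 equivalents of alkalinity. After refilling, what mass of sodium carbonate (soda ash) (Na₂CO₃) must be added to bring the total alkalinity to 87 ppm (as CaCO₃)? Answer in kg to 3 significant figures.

6.08 kg

Volume: 728 m³ = 728,000 L.
After draining 48% and refilling: 130 × 0.52 + 24 × 0.48 = 79.12 ppm.
Deficit to target: 87 − 79.12 = 7.88 mg/L.
As CaCO₃: 7.88 mg/L × 728,000 L = 5737 g; ÷ 50 g/eq ÷ 2 = 57.37 mol Na₂CO₃.
Mass: 57.37 × 106 = 6081 g.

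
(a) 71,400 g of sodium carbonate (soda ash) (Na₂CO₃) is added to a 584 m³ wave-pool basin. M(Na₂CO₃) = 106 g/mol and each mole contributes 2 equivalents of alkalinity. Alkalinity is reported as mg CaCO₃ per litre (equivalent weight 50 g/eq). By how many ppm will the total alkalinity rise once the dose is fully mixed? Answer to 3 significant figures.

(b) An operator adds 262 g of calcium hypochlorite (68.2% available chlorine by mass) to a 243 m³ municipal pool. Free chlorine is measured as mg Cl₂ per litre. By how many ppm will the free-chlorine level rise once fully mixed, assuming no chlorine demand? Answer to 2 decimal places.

(a) Volume: 584 m³ = 584,000 L.
(a) Moles of Na₂CO₃: 71,400 g ÷ 106 g/mol = 673.6 mol → 1347 eq of alkalinity.
(a) As CaCO₃: 1347 eq × 50 g/eq = 67,360 g.
(a) Rise: 67,360 g / 584,000 L × 1000 = 115.3 mg/L.

(b) Volume: 243 m³ = 243,000 L.
(b) Available chlorine delivered: 262 g × 0.682 = 178.7 g as Cl₂.
(b) Concentration rise: 178.7 g / 243,000 L = 0.7353 mg/L = 0.74 ppm.

(a) 115 ppm; (b) 0.74 ppm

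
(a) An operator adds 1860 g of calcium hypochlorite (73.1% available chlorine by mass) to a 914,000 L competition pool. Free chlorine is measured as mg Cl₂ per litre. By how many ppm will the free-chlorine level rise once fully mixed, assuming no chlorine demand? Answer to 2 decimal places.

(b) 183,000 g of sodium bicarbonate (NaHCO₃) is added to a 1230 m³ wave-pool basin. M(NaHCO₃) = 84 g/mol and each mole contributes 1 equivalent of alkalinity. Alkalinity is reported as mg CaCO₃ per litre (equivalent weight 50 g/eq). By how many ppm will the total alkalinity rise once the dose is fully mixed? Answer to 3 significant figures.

(a) 1.49 ppm; (b) 88.6 ppm

(a) Available chlorine delivered: 1860 g × 0.731 = 1360 g as Cl₂.
(a) Concentration rise: 1360 g / 914,000 L = 1.488 mg/L = 1.49 ppm.

(b) Volume: 1230 m³ = 1,230,000 L.
(b) Moles of NaHCO₃: 183,000 g ÷ 84 g/mol = 2179 mol → 2179 eq of alkalinity.
(b) As CaCO₃: 2179 eq × 50 g/eq = 108,900 g.
(b) Rise: 108,900 g / 1,230,000 L × 1000 = 88.56 mg/L.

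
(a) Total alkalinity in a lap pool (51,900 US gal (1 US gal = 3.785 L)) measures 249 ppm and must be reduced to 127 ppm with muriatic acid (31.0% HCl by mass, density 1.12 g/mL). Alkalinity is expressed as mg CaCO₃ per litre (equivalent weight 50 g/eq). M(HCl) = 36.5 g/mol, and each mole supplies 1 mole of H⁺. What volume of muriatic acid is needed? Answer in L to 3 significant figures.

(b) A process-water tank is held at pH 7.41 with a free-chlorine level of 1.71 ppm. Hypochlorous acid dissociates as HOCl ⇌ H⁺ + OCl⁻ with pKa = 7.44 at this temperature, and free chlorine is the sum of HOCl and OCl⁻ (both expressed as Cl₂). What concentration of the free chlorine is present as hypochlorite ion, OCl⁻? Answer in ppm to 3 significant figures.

(a) Volume: 51,900 US gal × 3.785 L/gal = 196,442 L.
(a) Alkalinity to neutralize: (249 − 127) = 122 mg/L as CaCO₃ × 196,442 L = 23,970 g as CaCO₃.
(a) Equivalents of H⁺ required: 23,970 ÷ 50 g/eq = 479.3 eq = 479.3 mol HCl.
(a) Mass of HCl: 479.3 × 36.5 = 17,500 g.
(a) Mass of 31.0% solution: 17,500 / 0.31 = 56,440 g.
(a) Volume: 56,440 g ÷ 1.12 g/mL = 50,390 mL.

(b) [OCl⁻]/[HOCl] = 10^(pH − pKa) = 10^(7.41 − 7.44) = 10^-0.03 = 0.9333.
(b) Fraction as HOCl = 1 / (1 + 0.9333) = 0.5173.
(b) OCl⁻ = (1 − 0.5173) × 1.71 ppm = 0.8255 ppm.

(a) 50.4 L; (b) 0.825 ppm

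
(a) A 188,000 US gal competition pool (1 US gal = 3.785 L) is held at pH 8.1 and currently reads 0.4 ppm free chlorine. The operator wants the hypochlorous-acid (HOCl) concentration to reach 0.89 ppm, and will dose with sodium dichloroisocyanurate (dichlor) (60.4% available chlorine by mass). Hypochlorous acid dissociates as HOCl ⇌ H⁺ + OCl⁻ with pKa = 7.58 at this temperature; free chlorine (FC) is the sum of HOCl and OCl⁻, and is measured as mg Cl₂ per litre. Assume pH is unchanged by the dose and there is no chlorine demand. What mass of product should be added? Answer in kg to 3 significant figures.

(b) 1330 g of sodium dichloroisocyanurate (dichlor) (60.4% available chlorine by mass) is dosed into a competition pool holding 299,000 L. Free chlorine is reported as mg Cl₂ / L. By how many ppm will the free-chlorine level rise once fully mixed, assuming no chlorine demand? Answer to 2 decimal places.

(a) Volume: 188,000 US gal × 3.785 L/gal = 711,580 L.
(a) [OCl⁻]/[HOCl] = 10^(pH − pKa) = 10^(8.1 − 7.58) = 3.311; fraction as HOCl = 1/(1 + 3.311) = 0.2319.
(a) Free chlorine required for 0.89 ppm HOCl: 0.89 / 0.2319 = 3.837 ppm.
(a) FC to add: 3.837 − 0.4 = 3.437 mg/L as Cl₂.
(a) Cl₂ equivalent: 3.437 mg/L × 711,580 L = 2446 g.
(a) Product at 60.4% available Cl: 2446 / 0.604 = 4049 g.

(b) Available chlorine delivered: 1330 g × 0.604 = 803.3 g as Cl₂.
(b) Concentration rise: 803.3 g / 299,000 L = 2.687 mg/L = 2.69 ppm.

(a) 4.05 kg; (b) 2.69 ppm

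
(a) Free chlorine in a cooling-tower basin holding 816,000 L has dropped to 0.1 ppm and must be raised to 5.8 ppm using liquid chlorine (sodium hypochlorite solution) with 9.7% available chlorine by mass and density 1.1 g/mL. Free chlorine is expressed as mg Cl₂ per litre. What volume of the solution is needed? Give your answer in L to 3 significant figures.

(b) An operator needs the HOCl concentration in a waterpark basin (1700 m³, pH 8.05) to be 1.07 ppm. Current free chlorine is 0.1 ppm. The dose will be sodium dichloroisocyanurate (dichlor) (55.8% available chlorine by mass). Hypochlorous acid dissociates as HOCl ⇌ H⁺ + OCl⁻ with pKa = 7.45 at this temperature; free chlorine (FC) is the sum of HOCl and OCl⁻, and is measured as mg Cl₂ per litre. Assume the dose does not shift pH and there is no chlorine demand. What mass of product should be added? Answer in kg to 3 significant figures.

(a) Chlorine deficit: 5.8 − 0.1 = 5.7 ppm = 5.7 mg/L as Cl₂.
(a) Cl₂ equivalent needed: 5.7 mg/L × 816,000 L = 4,651,000 mg = 4651 g.
(a) Product at 9.7% available chlorine: 4651 / 0.097 = 47,950 g.
(a) Volume at density 1.1 g/mL: 47,950 g ÷ 1.1 g/mL = 43,590 mL.

(b) Volume: 1700 m³ = 1,700,000 L.
(b) [OCl⁻]/[HOCl] = 10^(pH − pKa) = 10^(8.05 − 7.45) = 3.981; fraction as HOCl = 1/(1 + 3.981) = 0.2008.
(b) Free chlorine required for 1.07 ppm HOCl: 1.07 / 0.2008 = 5.33 ppm.
(b) FC to add: 5.33 − 0.1 = 5.23 mg/L as Cl₂.
(b) Cl₂ equivalent: 5.23 mg/L × 1,700,000 L = 8891 g.
(b) Product at 55.8% available Cl: 8891 / 0.558 = 15,930 g.

(a) 43.6 L; (b) 15.9 kg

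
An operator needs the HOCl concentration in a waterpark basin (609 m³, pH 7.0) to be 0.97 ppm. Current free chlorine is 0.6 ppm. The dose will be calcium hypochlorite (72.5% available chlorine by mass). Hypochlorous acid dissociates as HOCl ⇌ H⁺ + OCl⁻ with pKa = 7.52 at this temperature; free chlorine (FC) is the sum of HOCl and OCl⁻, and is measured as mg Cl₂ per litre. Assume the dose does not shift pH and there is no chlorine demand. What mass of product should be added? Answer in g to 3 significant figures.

Volume: 609 m³ = 609,000 L.
[OCl⁻]/[HOCl] = 10^(pH − pKa) = 10^(7.0 − 7.52) = 0.302; fraction as HOCl = 1/(1 + 0.302) = 0.7681.
Free chlorine required for 0.97 ppm HOCl: 0.97 / 0.7681 = 1.263 ppm.
FC to add: 1.263 − 0.6 = 0.6629 mg/L as Cl₂.
Cl₂ equivalent: 0.6629 mg/L × 609,000 L = 403.7 g.
Product at 72.5% available Cl: 403.7 / 0.725 = 556.9 g.

557 g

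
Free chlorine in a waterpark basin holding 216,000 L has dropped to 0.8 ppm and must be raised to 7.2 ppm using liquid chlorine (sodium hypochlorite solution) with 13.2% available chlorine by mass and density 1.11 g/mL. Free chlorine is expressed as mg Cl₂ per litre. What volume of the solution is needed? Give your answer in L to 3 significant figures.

Chlorine deficit: 7.2 − 0.8 = 6.4 ppm = 6.4 mg/L as Cl₂.
Cl₂ equivalent needed: 6.4 mg/L × 216,000 L = 1,382,000 mg = 1382 g.
Product at 13.2% available chlorine: 1382 / 0.132 = 10,470 g.
Volume at density 1.11 g/mL: 10,470 g ÷ 1.11 g/mL = 9435 mL.

9.43 L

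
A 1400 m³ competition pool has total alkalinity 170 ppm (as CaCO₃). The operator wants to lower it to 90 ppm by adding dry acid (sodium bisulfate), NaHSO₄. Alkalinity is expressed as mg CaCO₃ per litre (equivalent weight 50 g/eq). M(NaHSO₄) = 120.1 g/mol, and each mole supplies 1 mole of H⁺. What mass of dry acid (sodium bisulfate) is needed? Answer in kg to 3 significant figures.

Volume: 1400 m³ = 1,400,000 L.
Alkalinity to neutralize: (170 − 90) = 80 mg/L as CaCO₃ × 1,400,000 L = 112,000 g as CaCO₃.
Equivalents of H⁺ required: 112,000 ÷ 50 g/eq = 2240 eq = 2240 mol NaHSO₄.
Mass of NaHSO₄: 2240 × 120.1 = 269,000 g.

269 kg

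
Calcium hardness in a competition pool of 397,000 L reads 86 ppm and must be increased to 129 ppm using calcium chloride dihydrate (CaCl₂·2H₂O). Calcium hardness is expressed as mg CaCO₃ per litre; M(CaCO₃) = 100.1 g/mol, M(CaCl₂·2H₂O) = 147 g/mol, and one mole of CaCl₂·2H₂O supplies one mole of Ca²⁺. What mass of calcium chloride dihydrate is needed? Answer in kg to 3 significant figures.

Hardness to add: (129 − 86) = 43 mg/L as CaCO₃ × 397,000 L = 17,070 g as CaCO₃.
Moles of Ca²⁺ (1 mol Ca²⁺ ≡ 1 mol CaCO₃): 17,070 / 100.1 g/mol = 170.5 mol.
Mass of CaCl₂·2H₂O: 170.5 × 147 = 25,070 g.

25.1 kg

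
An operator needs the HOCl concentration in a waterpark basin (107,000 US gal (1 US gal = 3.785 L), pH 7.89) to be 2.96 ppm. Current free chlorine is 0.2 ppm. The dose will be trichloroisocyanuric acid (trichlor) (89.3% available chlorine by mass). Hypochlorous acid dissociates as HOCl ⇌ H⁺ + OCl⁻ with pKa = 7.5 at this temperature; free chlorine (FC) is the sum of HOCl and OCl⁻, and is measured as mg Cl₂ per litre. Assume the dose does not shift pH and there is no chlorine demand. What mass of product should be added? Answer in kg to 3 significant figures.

4.55 kg

Volume: 107,000 US gal × 3.785 L/gal = 404,995 L.
[OCl⁻]/[HOCl] = 10^(pH − pKa) = 10^(7.89 − 7.5) = 2.455; fraction as HOCl = 1/(1 + 2.455) = 0.2895.
Free chlorine required for 2.96 ppm HOCl: 2.96 / 0.2895 = 10.23 ppm.
FC to add: 10.23 − 0.2 = 10.03 mg/L as Cl₂.
Cl₂ equivalent: 10.03 mg/L × 404,995 L = 4060 g.
Product at 89.3% available Cl: 4060 / 0.893 = 4547 g.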